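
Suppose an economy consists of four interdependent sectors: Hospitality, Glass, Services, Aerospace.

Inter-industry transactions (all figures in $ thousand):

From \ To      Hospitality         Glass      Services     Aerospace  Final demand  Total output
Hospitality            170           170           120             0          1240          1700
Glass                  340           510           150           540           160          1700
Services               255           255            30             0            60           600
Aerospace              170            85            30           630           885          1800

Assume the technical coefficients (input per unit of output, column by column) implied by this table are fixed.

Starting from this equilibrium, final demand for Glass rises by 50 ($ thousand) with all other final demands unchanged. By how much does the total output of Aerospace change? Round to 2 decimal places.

Δx_4 = 9.68

Technical coefficients a_ij = z_ij / X_j:
  a_11 = 170/1700 = 0.10, a_21 = 340/1700 = 0.20, a_31 = 255/1700 = 0.15, a_41 = 170/1700 = 0.10
  a_12 = 170/1700 = 0.10, a_22 = 510/1700 = 0.30, a_32 = 255/1700 = 0.15, a_42 = 85/1700 = 0.05
  a_13 = 120/600 = 0.20, a_23 = 150/600 = 0.25, a_33 = 30/600 = 0.05, a_43 = 30/600 = 0.05
  a_14 = 0/1800 = 0.00, a_24 = 540/1800 = 0.30, a_34 = 0/1800 = 0.00, a_44 = 630/1800 = 0.35
I − A =
  [   0.90    -0.10    -0.20     0.00]
  [  -0.20     0.70    -0.25    -0.30]
  [  -0.15    -0.15     0.95     0.00]
  [  -0.10    -0.05    -0.05     0.65]
Compute the cofactors C_ij = (−1)^(i+j)·(3×3 minor ij) of I−A; the adjugate is their transpose:
adj(I−A) = Cᵀ =
  [ 0.391375   0.081250   0.105750   0.037500]
  [ 0.178625   0.536250   0.191750   0.247500]
  [ 0.090000   0.097500   0.380000   0.045000]
  [ 0.080875   0.061250   0.060250   0.515000]
det(I−A) = Σ_j (I−A)_1j·C_1j = (0.90)(0.391375) + (-0.10)(0.178625) + (-0.20)(0.090000) + (0.00)(0.080875) = 0.316375
(I − A)⁻¹ = adj(I−A) / det(I−A) ≈
  [   1.2371     0.2568     0.3343     0.1185]
  [   0.5646     1.6950     0.6061     0.7823]
  [   0.2845     0.3082     1.2011     0.1422]
  [   0.2556     0.1936     0.1904     1.6278]
Δx = (I − A)⁻¹ Δd with Δd having +50 in the Glass component and 0 elsewhere.
So Δx_4 = L_42 · (+50), where L_42 = adj(I−A)_42 / det(I−A) = 0.061250 / 0.316375.
Δx_4 = 0.061250 × (+50) / 0.316375 = 3.0625 / 0.316375 ≈ 9.68.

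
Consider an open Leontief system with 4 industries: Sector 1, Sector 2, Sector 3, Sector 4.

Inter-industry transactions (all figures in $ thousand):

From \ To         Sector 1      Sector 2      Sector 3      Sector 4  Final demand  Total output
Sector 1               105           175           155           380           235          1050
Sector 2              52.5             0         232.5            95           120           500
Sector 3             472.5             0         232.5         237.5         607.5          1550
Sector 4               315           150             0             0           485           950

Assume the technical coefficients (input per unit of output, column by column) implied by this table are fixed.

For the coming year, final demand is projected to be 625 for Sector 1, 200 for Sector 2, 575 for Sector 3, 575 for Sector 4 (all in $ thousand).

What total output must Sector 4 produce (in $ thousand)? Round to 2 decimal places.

x_4 = 1329.93

Technical coefficients a_ij = z_ij / X_j:
  a_11 = 105/1050 = 0.10, a_21 = 52.5/1050 = 0.05, a_31 = 472.5/1050 = 0.45, a_41 = 315/1050 = 0.30
  a_12 = 175/500 = 0.35, a_22 = 0/500 = 0.00, a_32 = 0/500 = 0.00, a_42 = 150/500 = 0.30
  a_13 = 155/1550 = 0.10, a_23 = 232.5/1550 = 0.15, a_33 = 232.5/1550 = 0.15, a_43 = 0/1550 = 0.00
  a_14 = 380/950 = 0.40, a_24 = 95/950 = 0.10, a_34 = 237.5/950 = 0.25, a_44 = 0/950 = 0.00
I − A =
  [   0.90    -0.35    -0.10    -0.40]
  [  -0.05     1.00    -0.15    -0.10]
  [  -0.45     0.00     0.85    -0.25]
  [  -0.30    -0.30     0.00     1.00]
Compute the cofactors C_ij = (−1)^(i+j)·(3×3 minor ij) of I−A; the adjugate is their transpose:
adj(I−A) = Cᵀ =
  [ 0.813250   0.407000   0.167500   0.407875]
  [ 0.146750   0.610500   0.125000   0.151000]
  [ 0.515250   0.305250   0.719000   0.416375]
  [ 0.288000   0.305250   0.087750   0.681500]
det(I−A) = Σ_j (I−A)_1j·C_1j = (0.90)(0.813250) + (-0.35)(0.146750) + (-0.10)(0.515250) + (-0.40)(0.288000) = 0.5138375
(I − A)⁻¹ = adj(I−A) / det(I−A) ≈
  [   1.5827     0.7921     0.3260     0.7938]
  [   0.2856     1.1881     0.2433     0.2939]
  [   1.0027     0.5941     1.3993     0.8103]
  [   0.5605     0.5941     0.1708     1.3263]
x = (I − A)⁻¹ d = adj(I−A)·d / det(I−A), with det(I−A) = 0.5138375:
  x_1 = (0.813250·625 + 0.407000·200 + 0.167500·575 + 0.407875·575) / 0.5138375 = 920.521875 / 0.5138375 ≈ 1791.46
  x_2 = (0.146750·625 + 0.610500·200 + 0.125000·575 + 0.151000·575) / 0.5138375 = 372.51875 / 0.5138375 ≈ 724.97
  x_3 = (0.515250·625 + 0.305250·200 + 0.719000·575 + 0.416375·575) / 0.5138375 = 1035.921875 / 0.5138375 ≈ 2016.05
  x_4 = (0.288000·625 + 0.305250·200 + 0.087750·575 + 0.681500·575) / 0.5138375 = 683.36875 / 0.5138375 ≈ 1329.93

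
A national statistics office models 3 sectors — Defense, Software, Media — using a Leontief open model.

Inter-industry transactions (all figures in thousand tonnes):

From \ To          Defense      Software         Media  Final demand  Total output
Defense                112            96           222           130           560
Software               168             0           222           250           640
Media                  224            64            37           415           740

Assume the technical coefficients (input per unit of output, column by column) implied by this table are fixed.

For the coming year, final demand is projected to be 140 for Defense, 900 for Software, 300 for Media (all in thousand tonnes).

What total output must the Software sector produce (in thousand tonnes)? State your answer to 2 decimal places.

Technical coefficients a_ij = z_ij / X_j:
  a_DD = 112/560 = 0.20, a_SD = 168/560 = 0.30, a_MD = 224/560 = 0.40
  a_DS = 96/640 = 0.15, a_SS = 0/640 = 0.00, a_MS = 64/640 = 0.10
  a_DM = 222/740 = 0.30, a_SM = 222/740 = 0.30, a_MM = 37/740 = 0.05
I − A =
  [   0.80    -0.15    -0.30]
  [  -0.30     1.00    -0.30]
  [  -0.40    -0.10     0.95]
Cofactors of I−A, C_ij = (−1)^(i+j)·(minor ij) (rows/columns in the sector order above):
  C_11 = (1.00)(0.95) − (-0.30)(-0.10) = 0.9200
  C_12 = −[(-0.30)(0.95) − (-0.30)(-0.40)] = 0.4050
  C_13 = (-0.30)(-0.10) − (1.00)(-0.40) = 0.4300
  C_21 = −[(-0.15)(0.95) − (-0.30)(-0.10)] = 0.1725
  C_22 = (0.80)(0.95) − (-0.30)(-0.40) = 0.6400
  C_23 = −[(0.80)(-0.10) − (-0.15)(-0.40)] = 0.1400
  C_31 = (-0.15)(-0.30) − (-0.30)(1.00) = 0.3450
  C_32 = −[(0.80)(-0.30) − (-0.30)(-0.30)] = 0.3300
  C_33 = (0.80)(1.00) − (-0.15)(-0.30) = 0.7550
det(I−A) = Σ_j (I−A)_1j·C_1j = (0.80)(0.9200) + (-0.15)(0.4050) + (-0.30)(0.4300) = 0.54625
adj(I−A) = Cᵀ =
  [ 0.9200   0.1725   0.3450]
  [ 0.4050   0.6400   0.3300]
  [ 0.4300   0.1400   0.7550]
(I − A)⁻¹ = adj(I−A) / det(I−A) ≈
  [   1.6842     0.3158     0.6316]
  [   0.7414     1.1716     0.6041]
  [   0.7872     0.2563     1.3822]
x = (I − A)⁻¹ d = adj(I−A)·d / det(I−A), with det(I−A) = 0.54625:
  x_D = (0.9200·140 + 0.1725·900 + 0.3450·300) / 0.54625 = 387.55 / 0.54625 ≈ 709.47
  x_S = (0.4050·140 + 0.6400·900 + 0.3300·300) / 0.54625 = 731.70 / 0.54625 ≈ 1339.50
  x_M = (0.4300·140 + 0.1400·900 + 0.7550·300) / 0.54625 = 412.70 / 0.54625 ≈ 755.51

x_S = 1339.50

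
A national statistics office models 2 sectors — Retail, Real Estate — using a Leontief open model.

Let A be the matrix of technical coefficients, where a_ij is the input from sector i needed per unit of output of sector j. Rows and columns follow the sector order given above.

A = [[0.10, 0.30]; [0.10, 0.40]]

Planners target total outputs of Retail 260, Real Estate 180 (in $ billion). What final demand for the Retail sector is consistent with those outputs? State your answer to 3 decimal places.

I − A =
  [   0.90    -0.30]
  [  -0.10     0.60]
d = (I − A) x:
  d_1 = (+0.90)·260 + (-0.30)·180 = 180.000
  d_2 = (-0.10)·260 + (+0.60)·180 = 82.000

d_1 = 180.000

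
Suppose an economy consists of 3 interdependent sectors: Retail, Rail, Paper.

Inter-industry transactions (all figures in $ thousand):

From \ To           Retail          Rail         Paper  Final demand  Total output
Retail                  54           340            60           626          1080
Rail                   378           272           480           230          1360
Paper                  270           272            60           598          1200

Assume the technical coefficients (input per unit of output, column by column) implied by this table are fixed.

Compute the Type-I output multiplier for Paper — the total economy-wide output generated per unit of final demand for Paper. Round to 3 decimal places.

Technical coefficients a_ij = z_ij / X_j:
  a_11 = 54/1080 = 0.05, a_21 = 378/1080 = 0.35, a_31 = 270/1080 = 0.25
  a_12 = 340/1360 = 0.25, a_22 = 272/1360 = 0.20, a_32 = 272/1360 = 0.20
  a_13 = 60/1200 = 0.05, a_23 = 480/1200 = 0.40, a_33 = 60/1200 = 0.05
I − A =
  [   0.95    -0.25    -0.05]
  [  -0.35     0.80    -0.40]
  [  -0.25    -0.20     0.95]
Cofactors of I−A, C_ij = (−1)^(i+j)·(minor ij) (rows/columns in the sector order above):
  C_11 = (0.80)(0.95) − (-0.40)(-0.20) = 0.6800
  C_12 = −[(-0.35)(0.95) − (-0.40)(-0.25)] = 0.4325
  C_13 = (-0.35)(-0.20) − (0.80)(-0.25) = 0.2700
  C_21 = −[(-0.25)(0.95) − (-0.05)(-0.20)] = 0.2475
  C_22 = (0.95)(0.95) − (-0.05)(-0.25) = 0.8900
  C_23 = −[(0.95)(-0.20) − (-0.25)(-0.25)] = 0.2525
  C_31 = (-0.25)(-0.40) − (-0.05)(0.80) = 0.1400
  C_32 = −[(0.95)(-0.40) − (-0.05)(-0.35)] = 0.3975
  C_33 = (0.95)(0.80) − (-0.25)(-0.35) = 0.6725
det(I−A) = Σ_j (I−A)_1j·C_1j = (0.95)(0.6800) + (-0.25)(0.4325) + (-0.05)(0.2700) = 0.524375
adj(I−A) = Cᵀ =
  [ 0.6800   0.2475   0.1400]
  [ 0.4325   0.8900   0.3975]
  [ 0.2700   0.2525   0.6725]
(I − A)⁻¹ = adj(I−A) / det(I−A) ≈
  [   1.2968     0.4720     0.2670]
  [   0.8248     1.6973     0.7580]
  [   0.5149     0.4815     1.2825]
The output multiplier for sector j is the column-j sum of the Leontief inverse (I − A)⁻¹ = adj(I−A) / det(I−A).
Column 3 of adj(I−A): (0.1400, 0.3975, 0.6725); det(I−A) = 0.524375.
m_3 = (0.1400 + 0.3975 + 0.6725) / 0.524375 = 1.21 / 0.524375 ≈ 2.308.

m_3 = 2.308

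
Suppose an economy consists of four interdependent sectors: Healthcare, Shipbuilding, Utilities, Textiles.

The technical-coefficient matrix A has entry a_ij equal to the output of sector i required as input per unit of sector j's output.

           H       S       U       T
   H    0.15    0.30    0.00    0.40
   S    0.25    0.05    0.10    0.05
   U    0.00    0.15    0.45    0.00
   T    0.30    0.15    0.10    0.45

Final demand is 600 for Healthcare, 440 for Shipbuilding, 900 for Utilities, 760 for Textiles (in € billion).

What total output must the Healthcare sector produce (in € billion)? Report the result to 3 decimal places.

I − A =
  [   0.85    -0.30     0.00    -0.40]
  [  -0.25     0.95    -0.10    -0.05]
  [   0.00    -0.15     0.55     0.00]
  [  -0.30    -0.15    -0.10     0.55]
Compute the cofactors C_ij = (−1)^(i+j)·(3×3 minor ij) of I−A; the adjugate is their transpose:
adj(I−A) = Cᵀ =
  [ 0.274250   0.129750   0.062000   0.211250]
  [ 0.083875   0.191125   0.049000   0.078375]
  [ 0.022875   0.052125   0.263000   0.021375]
  [ 0.176625   0.132375   0.095000   0.390125]
det(I−A) = Σ_j (I−A)_1j·C_1j = (0.85)(0.274250) + (-0.30)(0.083875) + (0.00)(0.022875) + (-0.40)(0.176625) = 0.1373
(I − A)⁻¹ = adj(I−A) / det(I−A) ≈
  [   1.9975     0.9450     0.4516     1.5386]
  [   0.6109     1.3920     0.3569     0.5708]
  [   0.1666     0.3796     1.9155     0.1557]
  [   1.2864     0.9641     0.6919     2.8414]
x = (I − A)⁻¹ d = adj(I−A)·d / det(I−A), with det(I−A) = 0.1373:
  x_H = (0.274250·600 + 0.129750·440 + 0.062000·900 + 0.211250·760) / 0.1373 = 437.99 / 0.1373 ≈ 3190.022
  x_S = (0.083875·600 + 0.191125·440 + 0.049000·900 + 0.078375·760) / 0.1373 = 238.085 / 0.1373 ≈ 1734.050
  x_U = (0.022875·600 + 0.052125·440 + 0.263000·900 + 0.021375·760) / 0.1373 = 289.605 / 0.1373 ≈ 2109.286
  x_T = (0.176625·600 + 0.132375·440 + 0.095000·900 + 0.390125·760) / 0.1373 = 546.215 / 0.1373 ≈ 3978.259

x_H = 3190.022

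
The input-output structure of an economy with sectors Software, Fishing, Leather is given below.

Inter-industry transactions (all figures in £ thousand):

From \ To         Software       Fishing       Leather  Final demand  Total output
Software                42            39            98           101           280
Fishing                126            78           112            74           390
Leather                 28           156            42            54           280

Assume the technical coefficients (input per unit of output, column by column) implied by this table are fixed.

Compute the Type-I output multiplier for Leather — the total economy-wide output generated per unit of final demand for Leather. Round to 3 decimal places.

Technical coefficients a_ij = z_ij / X_j:
  a_SS = 42/280 = 0.15, a_FS = 126/280 = 0.45, a_LS = 28/280 = 0.10
  a_SF = 39/390 = 0.10, a_FF = 78/390 = 0.20, a_LF = 156/390 = 0.40
  a_SL = 98/280 = 0.35, a_FL = 112/280 = 0.40, a_LL = 42/280 = 0.15
I − A =
  [   0.85    -0.10    -0.35]
  [  -0.45     0.80    -0.40]
  [  -0.10    -0.40     0.85]
Cofactors of I−A, C_ij = (−1)^(i+j)·(minor ij) (rows/columns in the sector order above):
  C_11 = (0.80)(0.85) − (-0.40)(-0.40) = 0.5200
  C_12 = −[(-0.45)(0.85) − (-0.40)(-0.10)] = 0.4225
  C_13 = (-0.45)(-0.40) − (0.80)(-0.10) = 0.2600
  C_21 = −[(-0.10)(0.85) − (-0.35)(-0.40)] = 0.2250
  C_22 = (0.85)(0.85) − (-0.35)(-0.10) = 0.6875
  C_23 = −[(0.85)(-0.40) − (-0.10)(-0.10)] = 0.3500
  C_31 = (-0.10)(-0.40) − (-0.35)(0.80) = 0.3200
  C_32 = −[(0.85)(-0.40) − (-0.35)(-0.45)] = 0.4975
  C_33 = (0.85)(0.80) − (-0.10)(-0.45) = 0.6350
det(I−A) = Σ_j (I−A)_1j·C_1j = (0.85)(0.5200) + (-0.10)(0.4225) + (-0.35)(0.2600) = 0.30875
adj(I−A) = Cᵀ =
  [ 0.5200   0.2250   0.3200]
  [ 0.4225   0.6875   0.4975]
  [ 0.2600   0.3500   0.6350]
(I − A)⁻¹ = adj(I−A) / det(I−A) ≈
  [   1.6842     0.7287     1.0364]
  [   1.3684     2.2267     1.6113]
  [   0.8421     1.1336     2.0567]
The output multiplier for sector j is the column-j sum of the Leontief inverse (I − A)⁻¹ = adj(I−A) / det(I−A).
Column L of adj(I−A): (0.3200, 0.4975, 0.6350); det(I−A) = 0.30875.
m_L = (0.3200 + 0.4975 + 0.6350) / 0.30875 = 1.4525 / 0.30875 ≈ 4.704.

m_L = 4.704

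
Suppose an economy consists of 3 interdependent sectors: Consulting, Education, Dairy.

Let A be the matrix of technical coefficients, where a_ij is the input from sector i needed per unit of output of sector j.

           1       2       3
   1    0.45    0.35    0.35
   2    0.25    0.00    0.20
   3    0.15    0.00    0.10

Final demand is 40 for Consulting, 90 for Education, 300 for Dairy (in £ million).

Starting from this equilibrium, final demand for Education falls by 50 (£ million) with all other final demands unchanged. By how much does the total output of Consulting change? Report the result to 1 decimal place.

I − A =
  [   0.55    -0.35    -0.35]
  [  -0.25     1.00    -0.20]
  [  -0.15     0.00     0.90]
Cofactors of I−A, C_ij = (−1)^(i+j)·(minor ij) (rows/columns in the sector order above):
  C_11 = (1.00)(0.90) − (-0.20)(0.00) = 0.9000
  C_12 = −[(-0.25)(0.90) − (-0.20)(-0.15)] = 0.2550
  C_13 = (-0.25)(0.00) − (1.00)(-0.15) = 0.1500
  C_21 = −[(-0.35)(0.90) − (-0.35)(0.00)] = 0.3150
  C_22 = (0.55)(0.90) − (-0.35)(-0.15) = 0.4425
  C_23 = −[(0.55)(0.00) − (-0.35)(-0.15)] = 0.0525
  C_31 = (-0.35)(-0.20) − (-0.35)(1.00) = 0.4200
  C_32 = −[(0.55)(-0.20) − (-0.35)(-0.25)] = 0.1975
  C_33 = (0.55)(1.00) − (-0.35)(-0.25) = 0.4625
det(I−A) = Σ_j (I−A)_1j·C_1j = (0.55)(0.9000) + (-0.35)(0.2550) + (-0.35)(0.1500) = 0.35325
adj(I−A) = Cᵀ =
  [ 0.9000   0.3150   0.4200]
  [ 0.2550   0.4425   0.1975]
  [ 0.1500   0.0525   0.4625]
(I − A)⁻¹ = adj(I−A) / det(I−A) ≈
  [   2.5478     0.8917     1.1890]
  [   0.7219     1.2527     0.5591]
  [   0.4246     0.1486     1.3093]
Δx = (I − A)⁻¹ Δd with Δd having -50 in the Education component and 0 elsewhere.
So Δx_1 = L_12 · (-50), where L_12 = adj(I−A)_12 / det(I−A) = 0.3150 / 0.35325.
Δx_1 = 0.3150 × (-50) / 0.35325 = -15.75 / 0.35325 ≈ -44.6.

Δx_1 = -44.6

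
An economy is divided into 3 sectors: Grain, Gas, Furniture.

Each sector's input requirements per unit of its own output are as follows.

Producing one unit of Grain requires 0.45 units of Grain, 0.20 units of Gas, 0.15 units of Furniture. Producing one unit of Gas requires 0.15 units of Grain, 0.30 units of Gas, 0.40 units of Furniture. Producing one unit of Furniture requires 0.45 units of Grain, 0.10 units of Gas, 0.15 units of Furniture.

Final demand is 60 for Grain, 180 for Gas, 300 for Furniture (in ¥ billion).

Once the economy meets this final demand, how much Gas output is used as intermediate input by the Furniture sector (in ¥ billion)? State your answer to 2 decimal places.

z_23 = 83.01

I − A =
  [   0.55    -0.15    -0.45]
  [  -0.20     0.70    -0.10]
  [  -0.15    -0.40     0.85]
Cofactors of I−A, C_ij = (−1)^(i+j)·(minor ij) (rows/columns in the sector order above):
  C_11 = (0.70)(0.85) − (-0.10)(-0.40) = 0.5550
  C_12 = −[(-0.20)(0.85) − (-0.10)(-0.15)] = 0.1850
  C_13 = (-0.20)(-0.40) − (0.70)(-0.15) = 0.1850
  C_21 = −[(-0.15)(0.85) − (-0.45)(-0.40)] = 0.3075
  C_22 = (0.55)(0.85) − (-0.45)(-0.15) = 0.4000
  C_23 = −[(0.55)(-0.40) − (-0.15)(-0.15)] = 0.2425
  C_31 = (-0.15)(-0.10) − (-0.45)(0.70) = 0.3300
  C_32 = −[(0.55)(-0.10) − (-0.45)(-0.20)] = 0.1450
  C_33 = (0.55)(0.70) − (-0.15)(-0.20) = 0.3550
det(I−A) = Σ_j (I−A)_1j·C_1j = (0.55)(0.5550) + (-0.15)(0.1850) + (-0.45)(0.1850) = 0.19425
adj(I−A) = Cᵀ =
  [ 0.5550   0.3075   0.3300]
  [ 0.1850   0.4000   0.1450]
  [ 0.1850   0.2425   0.3550]
(I − A)⁻¹ = adj(I−A) / det(I−A) ≈
  [   2.8571     1.5830     1.6988]
  [   0.9524     2.0592     0.7465]
  [   0.9524     1.2484     1.8275]
First solve x = (I − A)⁻¹ d = adj(I−A)·d / det(I−A); in particular x_3 = (0.1850·60 + 0.2425·180 + 0.3550·300) / 0.19425 = 161.25 / 0.19425 ≈ 830.1158.
Intermediate flow from 2 to 3: z_23 = a_23 · x_3 = 0.10 × 161.25 / 0.19425 = 16.125 / 0.19425 ≈ 83.01.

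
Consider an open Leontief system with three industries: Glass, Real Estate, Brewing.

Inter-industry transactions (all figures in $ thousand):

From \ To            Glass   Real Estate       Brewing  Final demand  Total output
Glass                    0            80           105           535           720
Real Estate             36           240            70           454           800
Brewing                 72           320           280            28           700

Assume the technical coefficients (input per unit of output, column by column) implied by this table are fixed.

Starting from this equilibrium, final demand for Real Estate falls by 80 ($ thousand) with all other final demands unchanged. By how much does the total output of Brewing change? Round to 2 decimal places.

Technical coefficients a_ij = z_ij / X_j:
  a_11 = 0/720 = 0.00, a_21 = 36/720 = 0.05, a_31 = 72/720 = 0.10
  a_12 = 80/800 = 0.10, a_22 = 240/800 = 0.30, a_32 = 320/800 = 0.40
  a_13 = 105/700 = 0.15, a_23 = 70/700 = 0.10, a_33 = 280/700 = 0.40
I − A =
  [   1.00    -0.10    -0.15]
  [  -0.05     0.70    -0.10]
  [  -0.10    -0.40     0.60]
Cofactors of I−A, C_ij = (−1)^(i+j)·(minor ij) (rows/columns in the sector order above):
  C_11 = (0.70)(0.60) − (-0.10)(-0.40) = 0.3800
  C_12 = −[(-0.05)(0.60) − (-0.10)(-0.10)] = 0.0400
  C_13 = (-0.05)(-0.40) − (0.70)(-0.10) = 0.0900
  C_21 = −[(-0.10)(0.60) − (-0.15)(-0.40)] = 0.1200
  C_22 = (1.00)(0.60) − (-0.15)(-0.10) = 0.5850
  C_23 = −[(1.00)(-0.40) − (-0.10)(-0.10)] = 0.4100
  C_31 = (-0.10)(-0.10) − (-0.15)(0.70) = 0.1150
  C_32 = −[(1.00)(-0.10) − (-0.15)(-0.05)] = 0.1075
  C_33 = (1.00)(0.70) − (-0.10)(-0.05) = 0.6950
det(I−A) = Σ_j (I−A)_1j·C_1j = (1.00)(0.3800) + (-0.10)(0.0400) + (-0.15)(0.0900) = 0.3625
adj(I−A) = Cᵀ =
  [ 0.3800   0.1200   0.1150]
  [ 0.0400   0.5850   0.1075]
  [ 0.0900   0.4100   0.6950]
(I − A)⁻¹ = adj(I−A) / det(I−A) ≈
  [   1.0483     0.3310     0.3172]
  [   0.1103     1.6138     0.2966]
  [   0.2483     1.1310     1.9172]
Δx = (I − A)⁻¹ Δd with Δd having -80 in the Real Estate component and 0 elsewhere.
So Δx_3 = L_32 · (-80), where L_32 = adj(I−A)_32 / det(I−A) = 0.4100 / 0.3625.
Δx_3 = 0.4100 × (-80) / 0.3625 = -32.80 / 0.3625 ≈ -90.48.

Δx_3 = -90.48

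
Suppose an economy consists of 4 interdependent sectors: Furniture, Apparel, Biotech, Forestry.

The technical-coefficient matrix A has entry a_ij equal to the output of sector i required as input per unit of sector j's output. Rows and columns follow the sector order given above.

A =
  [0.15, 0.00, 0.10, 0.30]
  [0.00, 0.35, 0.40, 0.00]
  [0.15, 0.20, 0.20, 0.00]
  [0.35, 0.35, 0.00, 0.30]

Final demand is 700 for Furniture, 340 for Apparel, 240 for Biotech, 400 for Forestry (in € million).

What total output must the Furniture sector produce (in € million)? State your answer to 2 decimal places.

x_1 = 1593.88

I − A =
  [   0.85     0.00    -0.10    -0.30]
  [   0.00     0.65    -0.40     0.00]
  [  -0.15    -0.20     0.80     0.00]
  [  -0.35    -0.35     0.00     0.70]
Compute the cofactors C_ij = (−1)^(i+j)·(3×3 minor ij) of I−A; the adjugate is their transpose:
adj(I−A) = Cᵀ =
  [ 0.30800   0.09800   0.08750   0.13200]
  [ 0.04200   0.38150   0.19600   0.01800]
  [ 0.06825   0.11375   0.31850   0.02925]
  [ 0.17500   0.23975   0.14175   0.36425]
det(I−A) = Σ_j (I−A)_1j·C_1j = (0.85)(0.30800) + (0.00)(0.04200) + (-0.10)(0.06825) + (-0.30)(0.17500) = 0.202475
(I − A)⁻¹ = adj(I−A) / det(I−A) ≈
  [   1.5212     0.4840     0.4322     0.6519]
  [   0.2074     1.8842     0.9680     0.0889]
  [   0.3371     0.5618     1.5730     0.1445]
  [   0.8643     1.1841     0.7001     1.7990]
x = (I − A)⁻¹ d = adj(I−A)·d / det(I−A), with det(I−A) = 0.202475:
  x_1 = (0.30800·700 + 0.09800·340 + 0.08750·240 + 0.13200·400) / 0.202475 = 322.72 / 0.202475 ≈ 1593.88
  x_2 = (0.04200·700 + 0.38150·340 + 0.19600·240 + 0.01800·400) / 0.202475 = 213.35 / 0.202475 ≈ 1053.71
  x_3 = (0.06825·700 + 0.11375·340 + 0.31850·240 + 0.02925·400) / 0.202475 = 174.59 / 0.202475 ≈ 862.28
  x_4 = (0.17500·700 + 0.23975·340 + 0.14175·240 + 0.36425·400) / 0.202475 = 383.735 / 0.202475 ≈ 1895.22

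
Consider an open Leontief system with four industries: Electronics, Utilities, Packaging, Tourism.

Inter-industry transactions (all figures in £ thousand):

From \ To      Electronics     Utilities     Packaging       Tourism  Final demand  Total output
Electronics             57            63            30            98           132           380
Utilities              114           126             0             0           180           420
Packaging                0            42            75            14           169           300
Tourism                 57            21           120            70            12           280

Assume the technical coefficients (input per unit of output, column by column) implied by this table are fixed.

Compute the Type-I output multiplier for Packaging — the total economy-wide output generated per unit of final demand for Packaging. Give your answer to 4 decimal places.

Technical coefficients a_ij = z_ij / X_j:
  a_11 = 57/380 = 0.15, a_21 = 114/380 = 0.30, a_31 = 0/380 = 0.00, a_41 = 57/380 = 0.15
  a_12 = 63/420 = 0.15, a_22 = 126/420 = 0.30, a_32 = 42/420 = 0.10, a_42 = 21/420 = 0.05
  a_13 = 30/300 = 0.10, a_23 = 0/300 = 0.00, a_33 = 75/300 = 0.25, a_43 = 120/300 = 0.40
  a_14 = 98/280 = 0.35, a_24 = 0/280 = 0.00, a_34 = 14/280 = 0.05, a_44 = 70/280 = 0.25
I − A =
  [   0.85    -0.15    -0.10    -0.35]
  [  -0.30     0.70     0.00     0.00]
  [   0.00    -0.10     0.75    -0.05]
  [  -0.15    -0.05    -0.40     0.75]
Compute the cofactors C_ij = (−1)^(i+j)·(3×3 minor ij) of I−A; the adjugate is their transpose:
adj(I−A) = Cᵀ =
  [ 0.37975   0.11625   0.15050   0.18725]
  [ 0.16275   0.42100   0.06450   0.08025]
  [ 0.02850   0.06175   0.37050   0.03800]
  [ 0.10200   0.08425   0.23200   0.40950]
det(I−A) = Σ_j (I−A)_1j·C_1j = (0.85)(0.37975) + (-0.15)(0.16275) + (-0.10)(0.02850) + (-0.35)(0.10200) = 0.259825
(I − A)⁻¹ = adj(I−A) / det(I−A) ≈
  [   1.46156     0.44742     0.57924     0.72068]
  [   0.62638     1.62032     0.24824     0.30886]
  [   0.10969     0.23766     1.42596     0.14625]
  [   0.39257     0.32426     0.89291     1.57606]
The output multiplier for sector j is the column-j sum of the Leontief inverse (I − A)⁻¹ = adj(I−A) / det(I−A).
Column 3 of adj(I−A): (0.15050, 0.06450, 0.37050, 0.23200); det(I−A) = 0.259825.
m_3 = (0.15050 + 0.06450 + 0.37050 + 0.23200) / 0.259825 = 0.8175 / 0.259825 ≈ 3.1463.

m_3 = 3.1463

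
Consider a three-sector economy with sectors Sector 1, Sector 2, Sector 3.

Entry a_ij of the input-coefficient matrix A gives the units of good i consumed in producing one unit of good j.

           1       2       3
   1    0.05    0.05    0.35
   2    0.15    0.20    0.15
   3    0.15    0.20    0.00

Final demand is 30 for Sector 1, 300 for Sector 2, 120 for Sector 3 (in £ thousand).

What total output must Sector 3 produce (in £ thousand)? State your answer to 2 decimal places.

I − A =
  [   0.95    -0.05    -0.35]
  [  -0.15     0.80    -0.15]
  [  -0.15    -0.20     1.00]
Cofactors of I−A, C_ij = (−1)^(i+j)·(minor ij) (rows/columns in the sector order above):
  C_11 = (0.80)(1.00) − (-0.15)(-0.20) = 0.7700
  C_12 = −[(-0.15)(1.00) − (-0.15)(-0.15)] = 0.1725
  C_13 = (-0.15)(-0.20) − (0.80)(-0.15) = 0.1500
  C_21 = −[(-0.05)(1.00) − (-0.35)(-0.20)] = 0.1200
  C_22 = (0.95)(1.00) − (-0.35)(-0.15) = 0.8975
  C_23 = −[(0.95)(-0.20) − (-0.05)(-0.15)] = 0.1975
  C_31 = (-0.05)(-0.15) − (-0.35)(0.80) = 0.2875
  C_32 = −[(0.95)(-0.15) − (-0.35)(-0.15)] = 0.1950
  C_33 = (0.95)(0.80) − (-0.05)(-0.15) = 0.7525
det(I−A) = Σ_j (I−A)_1j·C_1j = (0.95)(0.7700) + (-0.05)(0.1725) + (-0.35)(0.1500) = 0.670375
adj(I−A) = Cᵀ =
  [ 0.7700   0.1200   0.2875]
  [ 0.1725   0.8975   0.1950]
  [ 0.1500   0.1975   0.7525]
(I − A)⁻¹ = adj(I−A) / det(I−A) ≈
  [   1.1486     0.1790     0.4289]
  [   0.2573     1.3388     0.2909]
  [   0.2238     0.2946     1.1225]
x = (I − A)⁻¹ d = adj(I−A)·d / det(I−A), with det(I−A) = 0.670375:
  x_1 = (0.7700·30 + 0.1200·300 + 0.2875·120) / 0.670375 = 93.60 / 0.670375 ≈ 139.62
  x_2 = (0.1725·30 + 0.8975·300 + 0.1950·120) / 0.670375 = 297.825 / 0.670375 ≈ 444.27
  x_3 = (0.1500·30 + 0.1975·300 + 0.7525·120) / 0.670375 = 154.05 / 0.670375 ≈ 229.80

x_3 = 229.80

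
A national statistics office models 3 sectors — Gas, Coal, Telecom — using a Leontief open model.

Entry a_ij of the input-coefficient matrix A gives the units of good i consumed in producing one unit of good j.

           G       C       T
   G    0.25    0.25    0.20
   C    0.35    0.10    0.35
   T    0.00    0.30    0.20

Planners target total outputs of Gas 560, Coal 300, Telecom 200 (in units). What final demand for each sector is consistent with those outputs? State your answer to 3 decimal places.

I − A =
  [   0.75    -0.25    -0.20]
  [  -0.35     0.90    -0.35]
  [   0.00    -0.30     0.80]
d = (I − A) x:
  d_G = (+0.75)·560 + (-0.25)·300 + (-0.20)·200 = 305.000
  d_C = (-0.35)·560 + (+0.90)·300 + (-0.35)·200 = 4.000
  d_T = (+0.00)·560 + (-0.30)·300 + (+0.80)·200 = 70.000

d_G = 305.000, d_C = 4.000, d_T = 70.000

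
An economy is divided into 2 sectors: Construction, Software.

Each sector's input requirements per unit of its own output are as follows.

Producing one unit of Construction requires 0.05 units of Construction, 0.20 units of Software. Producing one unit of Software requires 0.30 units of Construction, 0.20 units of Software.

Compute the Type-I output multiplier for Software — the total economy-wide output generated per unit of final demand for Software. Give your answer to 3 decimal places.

I − A =
  [   0.95    -0.30]
  [  -0.20     0.80]
det(I−A) = (0.95)(0.80) − (-0.30)(-0.20) = 0.7000
adj(I−A) = [[0.80, 0.30], [0.20, 0.95]]
(I − A)⁻¹ = adj(I−A) / det(I−A) ≈
  [   1.1429     0.4286]
  [   0.2857     1.3571]
The output multiplier for sector j is the column-j sum of the Leontief inverse (I − A)⁻¹ = adj(I−A) / det(I−A).
Column 2 of adj(I−A): (0.30, 0.95); det(I−A) = 0.7000.
m_2 = (0.30 + 0.95) / 0.7000 = 1.25 / 0.7000 ≈ 1.786.

m_2 = 1.786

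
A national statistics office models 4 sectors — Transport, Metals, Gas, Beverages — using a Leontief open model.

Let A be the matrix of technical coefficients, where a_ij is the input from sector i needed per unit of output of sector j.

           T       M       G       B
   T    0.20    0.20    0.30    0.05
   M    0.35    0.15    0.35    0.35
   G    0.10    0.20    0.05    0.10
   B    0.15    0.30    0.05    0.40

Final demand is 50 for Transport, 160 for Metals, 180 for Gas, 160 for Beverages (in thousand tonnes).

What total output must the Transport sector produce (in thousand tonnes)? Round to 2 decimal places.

x_T = 634.46

I − A =
  [   0.80    -0.20    -0.30    -0.05]
  [  -0.35     0.85    -0.35    -0.35]
  [  -0.10    -0.20     0.95    -0.10]
  [  -0.15    -0.30    -0.05     0.60]
Compute the cofactors C_ij = (−1)^(i+j)·(3×3 minor ij) of I−A; the adjugate is their transpose:
adj(I−A) = Cᵀ =
  [ 0.324500   0.172750   0.174375   0.156875]
  [ 0.275625   0.422125   0.259000   0.312375]
  [ 0.116250   0.135000   0.259875   0.131750]
  [ 0.228625   0.265500   0.194750   0.470000]
det(I−A) = Σ_j (I−A)_1j·C_1j = (0.80)(0.324500) + (-0.20)(0.275625) + (-0.30)(0.116250) + (-0.05)(0.228625) = 0.15816875
(I − A)⁻¹ = adj(I−A) / det(I−A) ≈
  [   2.0516     1.0922     1.1025     0.9918]
  [   1.7426     2.6688     1.6375     1.9749]
  [   0.7350     0.8535     1.6430     0.8330]
  [   1.4454     1.6786     1.2313     2.9715]
x = (I − A)⁻¹ d = adj(I−A)·d / det(I−A), with det(I−A) = 0.15816875:
  x_T = (0.324500·50 + 0.172750·160 + 0.174375·180 + 0.156875·160) / 0.15816875 = 100.3525 / 0.15816875 ≈ 634.46
  x_M = (0.275625·50 + 0.422125·160 + 0.259000·180 + 0.312375·160) / 0.15816875 = 177.92125 / 0.15816875 ≈ 1124.88
  x_G = (0.116250·50 + 0.135000·160 + 0.259875·180 + 0.131750·160) / 0.15816875 = 95.27 / 0.15816875 ≈ 602.33
  x_B = (0.228625·50 + 0.265500·160 + 0.194750·180 + 0.470000·160) / 0.15816875 = 164.16625 / 0.15816875 ≈ 1037.92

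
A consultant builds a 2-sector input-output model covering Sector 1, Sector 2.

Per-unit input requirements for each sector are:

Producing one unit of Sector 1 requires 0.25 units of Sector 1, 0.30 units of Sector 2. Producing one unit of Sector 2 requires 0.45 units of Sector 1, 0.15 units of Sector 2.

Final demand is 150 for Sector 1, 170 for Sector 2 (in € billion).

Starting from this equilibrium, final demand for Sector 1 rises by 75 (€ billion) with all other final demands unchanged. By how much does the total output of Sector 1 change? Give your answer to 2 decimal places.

Δx_1 = 126.87

I − A =
  [   0.75    -0.45]
  [  -0.30     0.85]
det(I−A) = (0.75)(0.85) − (-0.45)(-0.30) = 0.5025
adj(I−A) = [[0.85, 0.45], [0.30, 0.75]]
(I − A)⁻¹ = adj(I−A) / det(I−A) ≈
  [   1.6915     0.8955]
  [   0.5970     1.4925]
Δx = (I − A)⁻¹ Δd with Δd having +75 in the Sector 1 component and 0 elsewhere.
So Δx_1 = L_11 · (+75), where L_11 = adj(I−A)_11 / det(I−A) = 0.85 / 0.5025.
Δx_1 = 0.85 × (+75) / 0.5025 = 63.75 / 0.5025 ≈ 126.87.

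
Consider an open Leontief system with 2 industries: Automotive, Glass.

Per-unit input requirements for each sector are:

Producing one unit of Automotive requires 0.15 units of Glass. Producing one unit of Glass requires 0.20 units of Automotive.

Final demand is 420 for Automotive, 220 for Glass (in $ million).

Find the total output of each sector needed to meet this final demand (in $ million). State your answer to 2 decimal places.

I − A =
  [   1.00    -0.20]
  [  -0.15     1.00]
det(I−A) = (1.00)(1.00) − (-0.20)(-0.15) = 0.9700
adj(I−A) = [[1.00, 0.20], [0.15, 1.00]]
(I − A)⁻¹ = adj(I−A) / det(I−A) ≈
  [   1.0309     0.2062]
  [   0.1546     1.0309]
x = (I − A)⁻¹ d = adj(I−A)·d / det(I−A), with det(I−A) = 0.9700:
  x_1 = (1.00·420 + 0.20·220) / 0.9700 = 464.00 / 0.9700 ≈ 478.35
  x_2 = (0.15·420 + 1.00·220) / 0.9700 = 283.00 / 0.9700 ≈ 291.75

x_1 = 478.35, x_2 = 291.75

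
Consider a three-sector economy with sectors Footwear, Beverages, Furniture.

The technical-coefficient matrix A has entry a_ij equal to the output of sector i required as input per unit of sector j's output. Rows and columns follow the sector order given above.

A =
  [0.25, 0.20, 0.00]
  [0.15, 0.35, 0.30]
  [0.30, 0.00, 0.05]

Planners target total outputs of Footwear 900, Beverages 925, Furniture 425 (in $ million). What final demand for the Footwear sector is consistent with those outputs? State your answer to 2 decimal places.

I − A =
  [   0.75    -0.20     0.00]
  [  -0.15     0.65    -0.30]
  [  -0.30     0.00     0.95]
d = (I − A) x:
  d_1 = (+0.75)·900 + (-0.20)·925 + (+0.00)·425 = 490.00
  d_2 = (-0.15)·900 + (+0.65)·925 + (-0.30)·425 = 338.75
  d_3 = (-0.30)·900 + (+0.00)·925 + (+0.95)·425 = 133.75

d_1 = 490.00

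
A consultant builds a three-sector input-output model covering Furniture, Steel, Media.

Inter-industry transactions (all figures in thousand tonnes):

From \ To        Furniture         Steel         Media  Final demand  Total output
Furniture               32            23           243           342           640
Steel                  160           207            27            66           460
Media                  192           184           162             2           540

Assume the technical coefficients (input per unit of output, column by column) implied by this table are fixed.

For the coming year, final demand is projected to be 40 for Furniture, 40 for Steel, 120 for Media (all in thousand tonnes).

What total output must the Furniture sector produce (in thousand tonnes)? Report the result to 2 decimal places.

Technical coefficients a_ij = z_ij / X_j:
  a_11 = 32/640 = 0.05, a_21 = 160/640 = 0.25, a_31 = 192/640 = 0.30
  a_12 = 23/460 = 0.05, a_22 = 207/460 = 0.45, a_32 = 184/460 = 0.40
  a_13 = 243/540 = 0.45, a_23 = 27/540 = 0.05, a_33 = 162/540 = 0.30
I − A =
  [   0.95    -0.05    -0.45]
  [  -0.25     0.55    -0.05]
  [  -0.30    -0.40     0.70]
Cofactors of I−A, C_ij = (−1)^(i+j)·(minor ij) (rows/columns in the sector order above):
  C_11 = (0.55)(0.70) − (-0.05)(-0.40) = 0.3650
  C_12 = −[(-0.25)(0.70) − (-0.05)(-0.30)] = 0.1900
  C_13 = (-0.25)(-0.40) − (0.55)(-0.30) = 0.2650
  C_21 = −[(-0.05)(0.70) − (-0.45)(-0.40)] = 0.2150
  C_22 = (0.95)(0.70) − (-0.45)(-0.30) = 0.5300
  C_23 = −[(0.95)(-0.40) − (-0.05)(-0.30)] = 0.3950
  C_31 = (-0.05)(-0.05) − (-0.45)(0.55) = 0.2500
  C_32 = −[(0.95)(-0.05) − (-0.45)(-0.25)] = 0.1600
  C_33 = (0.95)(0.55) − (-0.05)(-0.25) = 0.5100
det(I−A) = Σ_j (I−A)_1j·C_1j = (0.95)(0.3650) + (-0.05)(0.1900) + (-0.45)(0.2650) = 0.2180
adj(I−A) = Cᵀ =
  [ 0.3650   0.2150   0.2500]
  [ 0.1900   0.5300   0.1600]
  [ 0.2650   0.3950   0.5100]
(I − A)⁻¹ = adj(I−A) / det(I−A) ≈
  [   1.6743     0.9862     1.1468]
  [   0.8716     2.4312     0.7339]
  [   1.2156     1.8119     2.3394]
x = (I − A)⁻¹ d = adj(I−A)·d / det(I−A), with det(I−A) = 0.2180:
  x_1 = (0.3650·40 + 0.2150·40 + 0.2500·120) / 0.2180 = 53.20 / 0.2180 ≈ 244.04
  x_2 = (0.1900·40 + 0.5300·40 + 0.1600·120) / 0.2180 = 48.00 / 0.2180 ≈ 220.18
  x_3 = (0.2650·40 + 0.3950·40 + 0.5100·120) / 0.2180 = 87.60 / 0.2180 ≈ 401.83

x_1 = 244.04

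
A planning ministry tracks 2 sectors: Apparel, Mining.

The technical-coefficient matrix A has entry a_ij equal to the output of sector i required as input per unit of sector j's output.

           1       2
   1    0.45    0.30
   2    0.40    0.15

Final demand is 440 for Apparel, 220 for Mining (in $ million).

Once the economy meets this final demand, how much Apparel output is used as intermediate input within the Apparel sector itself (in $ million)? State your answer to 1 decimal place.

I − A =
  [   0.55    -0.30]
  [  -0.40     0.85]
det(I−A) = (0.55)(0.85) − (-0.30)(-0.40) = 0.3475
adj(I−A) = [[0.85, 0.30], [0.40, 0.55]]
(I − A)⁻¹ = adj(I−A) / det(I−A) ≈
  [   2.4460     0.8633]
  [   1.1511     1.5827]
First solve x = (I − A)⁻¹ d = adj(I−A)·d / det(I−A); in particular x_1 = (0.85·440 + 0.30·220) / 0.3475 = 440.00 / 0.3475 ≈ 1266.187.
Intermediate flow from 1 to 1: z_11 = a_11 · x_1 = 0.45 × 440.00 / 0.3475 = 198.00 / 0.3475 ≈ 569.8.

z_11 = 569.8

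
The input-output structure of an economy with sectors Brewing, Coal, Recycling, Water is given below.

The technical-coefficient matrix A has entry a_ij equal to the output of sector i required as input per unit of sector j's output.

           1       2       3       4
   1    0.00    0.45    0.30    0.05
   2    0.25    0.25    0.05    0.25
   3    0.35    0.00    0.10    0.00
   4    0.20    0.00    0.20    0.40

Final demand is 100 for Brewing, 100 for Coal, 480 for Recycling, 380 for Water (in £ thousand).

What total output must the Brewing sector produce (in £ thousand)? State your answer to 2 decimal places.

x_1 = 791.99

I − A =
  [   1.00    -0.45    -0.30    -0.05]
  [  -0.25     0.75    -0.05    -0.25]
  [  -0.35     0.00     0.90     0.00]
  [  -0.20     0.00    -0.20     0.60]
Compute the cofactors C_ij = (−1)^(i+j)·(3×3 minor ij) of I−A; the adjugate is their transpose:
adj(I−A) = Cᵀ =
  [ 0.405000   0.243000   0.178500   0.135000]
  [ 0.208000   0.464500   0.142000   0.210875]
  [ 0.157500   0.094500   0.352500   0.052500]
  [ 0.187500   0.112500   0.177000   0.487125]
det(I−A) = Σ_j (I−A)_1j·C_1j = (1.00)(0.405000) + (-0.45)(0.208000) + (-0.30)(0.157500) + (-0.05)(0.187500) = 0.254775
(I − A)⁻¹ = adj(I−A) / det(I−A) ≈
  [   1.5896     0.9538     0.7006     0.5299]
  [   0.8164     1.8232     0.5574     0.8277]
  [   0.6182     0.3709     1.3836     0.2061]
  [   0.7359     0.4416     0.6947     1.9120]
x = (I − A)⁻¹ d = adj(I−A)·d / det(I−A), with det(I−A) = 0.254775:
  x_1 = (0.405000·100 + 0.243000·100 + 0.178500·480 + 0.135000·380) / 0.254775 = 201.78 / 0.254775 ≈ 791.99
  x_2 = (0.208000·100 + 0.464500·100 + 0.142000·480 + 0.210875·380) / 0.254775 = 215.5425 / 0.254775 ≈ 846.01
  x_3 = (0.157500·100 + 0.094500·100 + 0.352500·480 + 0.052500·380) / 0.254775 = 214.35 / 0.254775 ≈ 841.33
  x_4 = (0.187500·100 + 0.112500·100 + 0.177000·480 + 0.487125·380) / 0.254775 = 300.0675 / 0.254775 ≈ 1177.77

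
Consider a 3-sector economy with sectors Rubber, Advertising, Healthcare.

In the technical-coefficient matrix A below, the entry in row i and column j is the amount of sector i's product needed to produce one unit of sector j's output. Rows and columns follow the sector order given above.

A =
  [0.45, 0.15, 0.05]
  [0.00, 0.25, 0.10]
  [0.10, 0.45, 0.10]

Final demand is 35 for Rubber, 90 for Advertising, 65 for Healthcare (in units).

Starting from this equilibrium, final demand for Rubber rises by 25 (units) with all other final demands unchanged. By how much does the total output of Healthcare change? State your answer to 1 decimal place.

I − A =
  [   0.55    -0.15    -0.05]
  [   0.00     0.75    -0.10]
  [  -0.10    -0.45     0.90]
Cofactors of I−A, C_ij = (−1)^(i+j)·(minor ij) (rows/columns in the sector order above):
  C_11 = (0.75)(0.90) − (-0.10)(-0.45) = 0.6300
  C_12 = −[(0.00)(0.90) − (-0.10)(-0.10)] = 0.0100
  C_13 = (0.00)(-0.45) − (0.75)(-0.10) = 0.0750
  C_21 = −[(-0.15)(0.90) − (-0.05)(-0.45)] = 0.1575
  C_22 = (0.55)(0.90) − (-0.05)(-0.10) = 0.4900
  C_23 = −[(0.55)(-0.45) − (-0.15)(-0.10)] = 0.2625
  C_31 = (-0.15)(-0.10) − (-0.05)(0.75) = 0.0525
  C_32 = −[(0.55)(-0.10) − (-0.05)(0.00)] = 0.0550
  C_33 = (0.55)(0.75) − (-0.15)(0.00) = 0.4125
det(I−A) = Σ_j (I−A)_1j·C_1j = (0.55)(0.6300) + (-0.15)(0.0100) + (-0.05)(0.0750) = 0.34125
adj(I−A) = Cᵀ =
  [ 0.6300   0.1575   0.0525]
  [ 0.0100   0.4900   0.0550]
  [ 0.0750   0.2625   0.4125]
(I − A)⁻¹ = adj(I−A) / det(I−A) ≈
  [   1.8462     0.4615     0.1538]
  [   0.0293     1.4359     0.1612]
  [   0.2198     0.7692     1.2088]
Δx = (I − A)⁻¹ Δd with Δd having +25 in the Rubber component and 0 elsewhere.
So Δx_3 = L_31 · (+25), where L_31 = adj(I−A)_31 / det(I−A) = 0.0750 / 0.34125.
Δx_3 = 0.0750 × (+25) / 0.34125 = 1.875 / 0.34125 ≈ 5.5.

Δx_3 = 5.5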